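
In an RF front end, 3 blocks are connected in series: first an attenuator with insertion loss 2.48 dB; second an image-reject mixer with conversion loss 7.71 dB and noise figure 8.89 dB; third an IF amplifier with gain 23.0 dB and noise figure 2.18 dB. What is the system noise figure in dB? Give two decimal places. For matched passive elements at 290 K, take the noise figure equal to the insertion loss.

13.12 dB

Convert to linear (a loss of L dB is a gain of −L dB): F_i = 10^(NF_i/10), G_i = 10^(G_i,dB/10)
  Stage 1: F_1 = 10^(2.48/10) = 1.770, G_1 = 10^(−2.48/10) = 0.5649
  Stage 2: F_2 = 10^(8.89/10) = 7.745, G_2 = 10^(−7.71/10) = 0.1694
  Stage 3: F_3 = 10^(2.18/10) = 1.652, G_3 = 10^(23.0/10) = 199.5
Friis cascade:
  F = 1.770 + (7.745 − 1)/0.5649 + (1.652 − 1)/0.09572 = 20.52
NF = 10 log₁₀(20.52) = 13.12 dB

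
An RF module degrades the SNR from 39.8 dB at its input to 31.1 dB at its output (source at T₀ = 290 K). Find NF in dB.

8.7 dB

NF (dB) = SNR_in(dB) − SNR_out(dB) when the source is at T₀
NF = 39.8 − 31.1 = 8.7 dB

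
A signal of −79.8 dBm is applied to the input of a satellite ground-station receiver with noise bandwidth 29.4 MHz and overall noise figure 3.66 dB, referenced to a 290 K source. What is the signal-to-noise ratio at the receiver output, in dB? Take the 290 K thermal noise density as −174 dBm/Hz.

15.9 dB

Noise floor: N = −174 + 10 log₁₀(B) + NF
10 log₁₀(2.94×10⁷) = 74.68 dB
N = −174 + 74.68 + 3.66 = −95.66 dBm
SNR = P_sig − N = −79.8 − (−95.66) = 15.86 dB → 15.9 dB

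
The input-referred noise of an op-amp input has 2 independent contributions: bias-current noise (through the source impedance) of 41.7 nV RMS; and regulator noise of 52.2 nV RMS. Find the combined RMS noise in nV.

66.8 nV

Uncorrelated sources add in power (mean-square): V_tot = √(ΣV_i²)
V_tot = √[(4.17×10⁻⁸)² + (5.22×10⁻⁸)²] = 6.68×10⁻⁸ V = 66.8 nV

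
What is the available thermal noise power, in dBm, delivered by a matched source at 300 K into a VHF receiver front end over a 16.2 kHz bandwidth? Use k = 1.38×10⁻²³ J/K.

P_n = kTB = 1.38×10⁻²³ × 300 × 1.62×10⁴ = 6.71×10⁻¹⁷ W
In dBm: 10 log₁₀(6.71×10⁻¹⁷ / 10⁻³) = −131.7 dBm

−131.7 dBm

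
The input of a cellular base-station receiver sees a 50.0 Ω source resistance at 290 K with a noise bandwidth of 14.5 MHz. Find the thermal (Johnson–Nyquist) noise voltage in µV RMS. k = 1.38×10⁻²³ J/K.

3.41 µV

V_n = √(4kTRB)
4kTRB = 4 × 1.38×10⁻²³ × 290 × 5.00×10¹ × 1.45×10⁷ = 1.16×10⁻¹¹ V²
V_n = √(1.16×10⁻¹¹) = 3.41×10⁻⁶ V = 3.41 µV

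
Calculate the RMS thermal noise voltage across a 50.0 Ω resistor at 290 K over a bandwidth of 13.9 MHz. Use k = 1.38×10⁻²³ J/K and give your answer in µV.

V_n = √(4kTRB)
4kTRB = 4 × 1.38×10⁻²³ × 290 × 5.00×10¹ × 1.39×10⁷ = 1.11×10⁻¹¹ V²
V_n = √(1.11×10⁻¹¹) = 3.34×10⁻⁶ V = 3.34 µV

3.34 µV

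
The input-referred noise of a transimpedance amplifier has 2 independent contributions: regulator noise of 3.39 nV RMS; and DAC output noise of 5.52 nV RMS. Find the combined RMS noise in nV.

Uncorrelated sources add in power (mean-square): V_tot = √(ΣV_i²)
V_tot = √[(3.39×10⁻⁹)² + (5.52×10⁻⁹)²] = 6.48×10⁻⁹ V = 6.48 nV

6.48 nV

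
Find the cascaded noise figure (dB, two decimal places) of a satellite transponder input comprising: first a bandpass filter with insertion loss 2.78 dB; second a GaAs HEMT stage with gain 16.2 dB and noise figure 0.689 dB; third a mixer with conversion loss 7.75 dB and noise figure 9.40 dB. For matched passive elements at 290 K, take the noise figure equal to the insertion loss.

Convert to linear (a loss of L dB is a gain of −L dB): F_i = 10^(NF_i/10), G_i = 10^(G_i,dB/10)
  Stage 1: F_1 = 10^(2.78/10) = 1.897, G_1 = 10^(−2.78/10) = 0.5272
  Stage 2: F_2 = 10^(0.689/10) = 1.172, G_2 = 10^(16.2/10) = 41.69
  Stage 3: F_3 = 10^(9.40/10) = 8.710, G_3 = 10^(−7.75/10) = 0.1679
Friis cascade:
  F = 1.897 + (1.172 − 1)/0.5272 + (8.710 − 1)/21.98 = 2.574
NF = 10 log₁₀(2.574) = 4.11 dB

4.11 dB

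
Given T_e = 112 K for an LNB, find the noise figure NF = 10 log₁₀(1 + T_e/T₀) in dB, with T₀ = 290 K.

1.42 dB

F = 1 + T_e/T₀ = 1 + 112/290 = 1.38621
NF = 10 log₁₀(1.38621) = 1.42 dB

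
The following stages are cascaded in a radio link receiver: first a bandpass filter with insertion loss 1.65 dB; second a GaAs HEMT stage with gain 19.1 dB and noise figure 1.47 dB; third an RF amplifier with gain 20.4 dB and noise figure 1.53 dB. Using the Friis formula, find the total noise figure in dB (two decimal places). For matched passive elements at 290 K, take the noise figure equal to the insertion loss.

3.14 dB

Convert to linear (a loss of L dB is a gain of −L dB): F_i = 10^(NF_i/10), G_i = 10^(G_i,dB/10)
  Stage 1: F_1 = 10^(1.65/10) = 1.462, G_1 = 10^(−1.65/10) = 0.6839
  Stage 2: F_2 = 10^(1.47/10) = 1.403, G_2 = 10^(19.1/10) = 81.28
  Stage 3: F_3 = 10^(1.53/10) = 1.422, G_3 = 10^(20.4/10) = 109.6
Friis cascade:
  F = 1.462 + (1.403 − 1)/0.6839 + (1.422 − 1)/55.59 = 2.059
NF = 10 log₁₀(2.059) = 3.14 dB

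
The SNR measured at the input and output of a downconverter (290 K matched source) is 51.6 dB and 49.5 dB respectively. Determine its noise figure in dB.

2.1 dB

NF (dB) = SNR_in(dB) − SNR_out(dB) when the source is at T₀
NF = 51.6 − 49.5 = 2.1 dB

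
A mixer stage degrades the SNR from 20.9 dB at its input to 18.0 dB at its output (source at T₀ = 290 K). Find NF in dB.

NF (dB) = SNR_in(dB) − SNR_out(dB) when the source is at T₀
NF = 20.9 − 18.0 = 2.9 dB

2.9 dB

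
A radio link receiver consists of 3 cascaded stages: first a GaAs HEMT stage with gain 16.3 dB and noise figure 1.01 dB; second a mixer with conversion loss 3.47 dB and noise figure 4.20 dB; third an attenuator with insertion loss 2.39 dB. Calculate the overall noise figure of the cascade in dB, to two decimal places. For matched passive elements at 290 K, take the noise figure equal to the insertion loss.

1.27 dB

Convert to linear (a loss of L dB is a gain of −L dB): F_i = 10^(NF_i/10), G_i = 10^(G_i,dB/10)
  Stage 1: F_1 = 10^(1.01/10) = 1.262, G_1 = 10^(16.3/10) = 42.66
  Stage 2: F_2 = 10^(4.20/10) = 2.630, G_2 = 10^(−3.47/10) = 0.4498
  Stage 3: F_3 = 10^(2.39/10) = 1.734, G_3 = 10^(−2.39/10) = 0.5768
Friis cascade:
  F = 1.262 + (2.630 − 1)/42.66 + (1.734 − 1)/19.19 = 1.338
NF = 10 log₁₀(1.338) = 1.27 dB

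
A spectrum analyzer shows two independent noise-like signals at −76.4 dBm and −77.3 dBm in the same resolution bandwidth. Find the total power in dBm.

−73.8 dBm

Convert to linear, add, convert back:
P₁ = 2.29×10⁻¹¹ W, P₂ = 1.86×10⁻¹¹ W
P_tot = 4.15×10⁻¹¹ W → 10 log₁₀(P_tot / 10⁻³) = −73.8 dBm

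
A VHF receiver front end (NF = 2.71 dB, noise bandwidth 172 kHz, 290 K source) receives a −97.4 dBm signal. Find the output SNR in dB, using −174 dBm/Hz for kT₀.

Noise floor: N = −174 + 10 log₁₀(B) + NF
10 log₁₀(1.72×10⁵) = 52.36 dB
N = −174 + 52.36 + 2.71 = −118.93 dBm
SNR = P_sig − N = −97.4 − (−118.93) = 21.53 dB → 21.5 dB

21.5 dB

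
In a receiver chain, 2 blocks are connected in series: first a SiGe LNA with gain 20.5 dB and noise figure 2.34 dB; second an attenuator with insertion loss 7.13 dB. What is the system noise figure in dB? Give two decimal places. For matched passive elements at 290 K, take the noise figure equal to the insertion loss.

2.43 dB

Convert to linear (a loss of L dB is a gain of −L dB): F_i = 10^(NF_i/10), G_i = 10^(G_i,dB/10)
  Stage 1: F_1 = 10^(2.34/10) = 1.714, G_1 = 10^(20.5/10) = 112.2
  Stage 2: F_2 = 10^(7.13/10) = 5.164, G_2 = 10^(−7.13/10) = 0.1936
Friis cascade:
  F = 1.714 + (5.164 − 1)/112.2 = 1.751
NF = 10 log₁₀(1.751) = 2.43 dB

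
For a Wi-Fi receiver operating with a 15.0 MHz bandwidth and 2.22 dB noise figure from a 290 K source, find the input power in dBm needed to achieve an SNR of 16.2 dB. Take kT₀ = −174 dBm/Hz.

Sensitivity = −174 + 10 log₁₀(B) + NF + SNR_min
= −174 + 71.76 + 2.22 + 16.2
= −83.82 dBm → −83.8 dBm

−83.8 dBm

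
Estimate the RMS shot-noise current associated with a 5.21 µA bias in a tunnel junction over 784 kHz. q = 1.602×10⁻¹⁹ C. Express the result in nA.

I_n = √(2qI·B)
2qI·B = 2 × 1.602×10⁻¹⁹ × 5.21×10⁻⁶ × 7.84×10⁵ = 1.31×10⁻¹⁸ A²
I_n = √(1.31×10⁻¹⁸) = 1.14×10⁻⁹ A = 1.14 nA

1.14 nA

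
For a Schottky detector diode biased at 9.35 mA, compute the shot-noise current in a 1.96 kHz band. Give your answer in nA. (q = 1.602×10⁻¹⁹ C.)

I_n = √(2qI·B)
2qI·B = 2 × 1.602×10⁻¹⁹ × 9.35×10⁻³ × 1.96×10³ = 5.87×10⁻¹⁸ A²
I_n = √(5.87×10⁻¹⁸) = 2.42×10⁻⁹ A = 2.42 nA

2.42 nA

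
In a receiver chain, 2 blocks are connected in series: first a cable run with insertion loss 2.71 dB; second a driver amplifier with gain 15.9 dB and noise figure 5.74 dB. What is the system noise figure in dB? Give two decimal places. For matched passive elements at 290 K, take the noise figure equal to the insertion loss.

8.45 dB

Convert to linear (a loss of L dB is a gain of −L dB): F_i = 10^(NF_i/10), G_i = 10^(G_i,dB/10)
  Stage 1: F_1 = 10^(2.71/10) = 1.866, G_1 = 10^(−2.71/10) = 0.5358
  Stage 2: F_2 = 10^(5.74/10) = 3.750, G_2 = 10^(15.9/10) = 38.90
Friis cascade:
  F = 1.866 + (3.750 − 1)/0.5358 = 6.998
NF = 10 log₁₀(6.998) = 8.45 dB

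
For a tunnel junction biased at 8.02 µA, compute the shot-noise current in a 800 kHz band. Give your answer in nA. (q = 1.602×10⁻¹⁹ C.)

1.43 nA

I_n = √(2qI·B)
2qI·B = 2 × 1.602×10⁻¹⁹ × 8.02×10⁻⁶ × 8.00×10⁵ = 2.06×10⁻¹⁸ A²
I_n = √(2.06×10⁻¹⁸) = 1.43×10⁻⁹ A = 1.43 nA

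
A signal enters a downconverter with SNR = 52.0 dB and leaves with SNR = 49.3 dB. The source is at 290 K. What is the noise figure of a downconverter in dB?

2.7 dB

NF (dB) = SNR_in(dB) − SNR_out(dB) when the source is at T₀
NF = 52.0 − 49.3 = 2.7 dB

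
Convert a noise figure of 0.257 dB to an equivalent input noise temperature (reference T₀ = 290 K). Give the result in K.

17.7 K

F = 10^(0.257/10) = 1.06096
T_e = (F − 1)·T₀ = (1.06096 − 1) × 290 = 17.7 K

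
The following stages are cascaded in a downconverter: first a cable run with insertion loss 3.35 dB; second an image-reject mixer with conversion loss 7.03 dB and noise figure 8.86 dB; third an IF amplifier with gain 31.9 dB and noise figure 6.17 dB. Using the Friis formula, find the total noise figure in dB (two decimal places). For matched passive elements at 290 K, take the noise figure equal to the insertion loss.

Convert to linear (a loss of L dB is a gain of −L dB): F_i = 10^(NF_i/10), G_i = 10^(G_i,dB/10)
  Stage 1: F_1 = 10^(3.35/10) = 2.163, G_1 = 10^(−3.35/10) = 0.4624
  Stage 2: F_2 = 10^(8.86/10) = 7.691, G_2 = 10^(−7.03/10) = 0.1982
  Stage 3: F_3 = 10^(6.17/10) = 4.140, G_3 = 10^(31.9/10) = 1549
Friis cascade:
  F = 2.163 + (7.691 − 1)/0.4624 + (4.140 − 1)/0.09162 = 50.91
NF = 10 log₁₀(50.91) = 17.07 dB

17.07 dB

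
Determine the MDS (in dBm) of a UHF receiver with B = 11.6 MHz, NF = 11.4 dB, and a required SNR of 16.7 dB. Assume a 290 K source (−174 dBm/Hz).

Sensitivity = −174 + 10 log₁₀(B) + NF + SNR_min
= −174 + 70.64 + 11.4 + 16.7
= −75.26 dBm → −75.3 dBm

−75.3 dBm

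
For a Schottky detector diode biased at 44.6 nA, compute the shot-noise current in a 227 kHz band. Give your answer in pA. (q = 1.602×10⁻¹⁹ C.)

I_n = √(2qI·B)
2qI·B = 2 × 1.602×10⁻¹⁹ × 4.46×10⁻⁸ × 2.27×10⁵ = 3.24×10⁻²¹ A²
I_n = √(3.24×10⁻²¹) = 5.70×10⁻¹¹ A = 57.0 pA

57.0 pA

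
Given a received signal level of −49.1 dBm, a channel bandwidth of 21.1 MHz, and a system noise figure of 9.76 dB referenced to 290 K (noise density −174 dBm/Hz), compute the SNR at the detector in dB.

41.9 dB

Noise floor: N = −174 + 10 log₁₀(B) + NF
10 log₁₀(2.11×10⁷) = 73.24 dB
N = −174 + 73.24 + 9.76 = −91.00 dBm
SNR = P_sig − N = −49.1 − (−91.00) = 41.90 dB → 41.9 dB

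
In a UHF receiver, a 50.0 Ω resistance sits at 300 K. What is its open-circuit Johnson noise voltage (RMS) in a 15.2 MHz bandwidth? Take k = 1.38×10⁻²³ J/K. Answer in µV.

V_n = √(4kTRB)
4kTRB = 4 × 1.38×10⁻²³ × 300 × 5.00×10¹ × 1.52×10⁷ = 1.26×10⁻¹¹ V²
V_n = √(1.26×10⁻¹¹) = 3.55×10⁻⁶ V = 3.55 µV

3.55 µV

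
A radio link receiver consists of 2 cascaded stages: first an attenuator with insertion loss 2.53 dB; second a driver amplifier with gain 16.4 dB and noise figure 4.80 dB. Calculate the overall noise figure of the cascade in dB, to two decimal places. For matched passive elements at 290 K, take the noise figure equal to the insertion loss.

7.33 dB

Convert to linear (a loss of L dB is a gain of −L dB): F_i = 10^(NF_i/10), G_i = 10^(G_i,dB/10)
  Stage 1: F_1 = 10^(2.53/10) = 1.791, G_1 = 10^(−2.53/10) = 0.5585
  Stage 2: F_2 = 10^(4.80/10) = 3.020, G_2 = 10^(16.4/10) = 43.65
Friis cascade:
  F = 1.791 + (3.020 − 1)/0.5585 = 5.408
NF = 10 log₁₀(5.408) = 7.33 dB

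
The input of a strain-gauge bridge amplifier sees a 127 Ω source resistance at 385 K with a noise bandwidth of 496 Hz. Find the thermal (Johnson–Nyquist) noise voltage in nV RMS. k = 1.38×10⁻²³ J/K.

36.6 nV

V_n = √(4kTRB)
4kTRB = 4 × 1.38×10⁻²³ × 385 × 1.27×10² × 4.96×10² = 1.34×10⁻¹⁵ V²
V_n = √(1.34×10⁻¹⁵) = 3.66×10⁻⁸ V = 36.6 nV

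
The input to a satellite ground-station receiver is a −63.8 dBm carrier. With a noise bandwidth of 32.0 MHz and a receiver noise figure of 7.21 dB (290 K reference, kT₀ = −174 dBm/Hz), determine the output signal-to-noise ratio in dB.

27.9 dB

Noise floor: N = −174 + 10 log₁₀(B) + NF
10 log₁₀(3.20×10⁷) = 75.05 dB
N = −174 + 75.05 + 7.21 = −91.74 dBm
SNR = P_sig − N = −63.8 − (−91.74) = 27.94 dB → 27.9 dB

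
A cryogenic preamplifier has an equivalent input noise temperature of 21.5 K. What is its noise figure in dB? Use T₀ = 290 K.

0.311 dB

F = 1 + T_e/T₀ = 1 + 21.5/290 = 1.07414
NF = 10 log₁₀(1.07414) = 0.311 dB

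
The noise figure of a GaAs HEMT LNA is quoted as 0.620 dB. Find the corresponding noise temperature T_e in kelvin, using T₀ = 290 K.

44.5 K

F = 10^(0.620/10) = 1.15345
T_e = (F − 1)·T₀ = (1.15345 − 1) × 290 = 44.5 K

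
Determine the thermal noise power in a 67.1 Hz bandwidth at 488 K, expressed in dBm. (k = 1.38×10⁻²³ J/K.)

P_n = kTB = 1.38×10⁻²³ × 488 × 6.71×10¹ = 4.52×10⁻¹⁹ W
In dBm: 10 log₁₀(4.52×10⁻¹⁹ / 10⁻³) = −153.4 dBm

−153.4 dBm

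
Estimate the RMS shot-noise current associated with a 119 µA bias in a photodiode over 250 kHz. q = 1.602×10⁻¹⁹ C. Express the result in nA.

3.09 nA

I_n = √(2qI·B)
2qI·B = 2 × 1.602×10⁻¹⁹ × 1.19×10⁻⁴ × 2.50×10⁵ = 9.53×10⁻¹⁸ A²
I_n = √(9.53×10⁻¹⁸) = 3.09×10⁻⁹ A = 3.09 nA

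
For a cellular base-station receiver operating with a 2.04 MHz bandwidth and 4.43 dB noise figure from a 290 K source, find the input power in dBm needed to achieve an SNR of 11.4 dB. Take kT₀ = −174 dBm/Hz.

Sensitivity = −174 + 10 log₁₀(B) + NF + SNR_min
= −174 + 63.1 + 4.43 + 11.4
= −95.07 dBm → −95.1 dBm

−95.1 dBm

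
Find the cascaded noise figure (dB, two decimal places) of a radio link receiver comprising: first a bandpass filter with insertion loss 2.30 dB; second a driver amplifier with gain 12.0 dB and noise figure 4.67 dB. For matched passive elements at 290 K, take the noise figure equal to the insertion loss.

Convert to linear (a loss of L dB is a gain of −L dB): F_i = 10^(NF_i/10), G_i = 10^(G_i,dB/10)
  Stage 1: F_1 = 10^(2.30/10) = 1.698, G_1 = 10^(−2.30/10) = 0.5888
  Stage 2: F_2 = 10^(4.67/10) = 2.931, G_2 = 10^(12.0/10) = 15.85
Friis cascade:
  F = 1.698 + (2.931 − 1)/0.5888 = 4.977
NF = 10 log₁₀(4.977) = 6.97 dB

6.97 dB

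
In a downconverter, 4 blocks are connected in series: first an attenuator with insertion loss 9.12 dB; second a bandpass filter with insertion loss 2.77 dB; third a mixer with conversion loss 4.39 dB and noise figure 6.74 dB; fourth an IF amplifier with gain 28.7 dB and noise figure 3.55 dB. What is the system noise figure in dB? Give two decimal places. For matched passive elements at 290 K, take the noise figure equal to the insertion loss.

21.03 dB

Convert to linear (a loss of L dB is a gain of −L dB): F_i = 10^(NF_i/10), G_i = 10^(G_i,dB/10)
  Stage 1: F_1 = 10^(9.12/10) = 8.166, G_1 = 10^(−9.12/10) = 0.1225
  Stage 2: F_2 = 10^(2.77/10) = 1.892, G_2 = 10^(−2.77/10) = 0.5284
  Stage 3: F_3 = 10^(6.74/10) = 4.721, G_3 = 10^(−4.39/10) = 0.3639
  Stage 4: F_4 = 10^(3.55/10) = 2.265, G_4 = 10^(28.7/10) = 741.3
Friis cascade:
  F = 8.166 + (1.892 − 1)/0.1225 + (4.721 − 1)/0.06471 + (2.265 − 1)/0.02355 = 126.6
NF = 10 log₁₀(126.6) = 21.03 dB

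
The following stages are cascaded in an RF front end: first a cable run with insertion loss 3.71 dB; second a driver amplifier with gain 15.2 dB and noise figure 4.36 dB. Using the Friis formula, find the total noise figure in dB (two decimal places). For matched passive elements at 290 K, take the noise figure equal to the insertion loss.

Convert to linear (a loss of L dB is a gain of −L dB): F_i = 10^(NF_i/10), G_i = 10^(G_i,dB/10)
  Stage 1: F_1 = 10^(3.71/10) = 2.350, G_1 = 10^(−3.71/10) = 0.4256
  Stage 2: F_2 = 10^(4.36/10) = 2.729, G_2 = 10^(15.2/10) = 33.11
Friis cascade:
  F = 2.350 + (2.729 − 1)/0.4256 = 6.412
NF = 10 log₁₀(6.412) = 8.07 dB

8.07 dB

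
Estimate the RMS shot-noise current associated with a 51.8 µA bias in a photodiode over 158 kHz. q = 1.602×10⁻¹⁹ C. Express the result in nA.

1.62 nA

I_n = √(2qI·B)
2qI·B = 2 × 1.602×10⁻¹⁹ × 5.18×10⁻⁵ × 1.58×10⁵ = 2.62×10⁻¹⁸ A²
I_n = √(2.62×10⁻¹⁸) = 1.62×10⁻⁹ A = 1.62 nA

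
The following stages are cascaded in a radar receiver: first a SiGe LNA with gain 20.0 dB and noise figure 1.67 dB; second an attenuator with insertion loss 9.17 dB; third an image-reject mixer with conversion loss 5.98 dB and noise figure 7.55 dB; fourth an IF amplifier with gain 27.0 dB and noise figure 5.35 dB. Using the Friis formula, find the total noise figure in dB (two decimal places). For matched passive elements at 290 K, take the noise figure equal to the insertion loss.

4.35 dB

Convert to linear (a loss of L dB is a gain of −L dB): F_i = 10^(NF_i/10), G_i = 10^(G_i,dB/10)
  Stage 1: F_1 = 10^(1.67/10) = 1.469, G_1 = 10^(20.0/10) = 100.0
  Stage 2: F_2 = 10^(9.17/10) = 8.260, G_2 = 10^(−9.17/10) = 0.1211
  Stage 3: F_3 = 10^(7.55/10) = 5.689, G_3 = 10^(−5.98/10) = 0.2523
  Stage 4: F_4 = 10^(5.35/10) = 3.428, G_4 = 10^(27.0/10) = 501.2
Friis cascade:
  F = 1.469 + (8.260 − 1)/100.0 + (5.689 − 1)/12.11 + (3.428 − 1)/3.055 = 2.723
NF = 10 log₁₀(2.723) = 4.35 dB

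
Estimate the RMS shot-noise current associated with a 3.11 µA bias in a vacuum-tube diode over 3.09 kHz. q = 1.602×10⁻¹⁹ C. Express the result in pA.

I_n = √(2qI·B)
2qI·B = 2 × 1.602×10⁻¹⁹ × 3.11×10⁻⁶ × 3.09×10³ = 3.08×10⁻²¹ A²
I_n = √(3.08×10⁻²¹) = 5.55×10⁻¹¹ A = 55.5 pA

55.5 pA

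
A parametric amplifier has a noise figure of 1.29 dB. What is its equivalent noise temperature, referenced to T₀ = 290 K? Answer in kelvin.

F = 10^(1.29/10) = 1.34586
T_e = (F − 1)·T₀ = (1.34586 − 1) × 290 = 100 K

100 K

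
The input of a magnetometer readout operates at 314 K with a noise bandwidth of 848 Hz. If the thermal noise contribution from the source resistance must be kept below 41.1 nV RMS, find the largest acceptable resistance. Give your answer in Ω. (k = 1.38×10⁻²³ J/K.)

115 Ω

Johnson–Nyquist: V_n = √(4kTRB) ⇒ R = V_n² / (4kTB)
4kTB = 4 × 1.38×10⁻²³ × 314 × 8.48×10² = 1.47×10⁻¹⁷
R = (4.11×10⁻⁸)² / 1.47×10⁻¹⁷ = 1.15×10² Ω = 115 Ω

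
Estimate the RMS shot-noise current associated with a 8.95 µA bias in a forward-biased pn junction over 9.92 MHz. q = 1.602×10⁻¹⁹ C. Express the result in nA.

5.33 nA

I_n = √(2qI·B)
2qI·B = 2 × 1.602×10⁻¹⁹ × 8.95×10⁻⁶ × 9.92×10⁶ = 2.84×10⁻¹⁷ A²
I_n = √(2.84×10⁻¹⁷) = 5.33×10⁻⁹ A = 5.33 nA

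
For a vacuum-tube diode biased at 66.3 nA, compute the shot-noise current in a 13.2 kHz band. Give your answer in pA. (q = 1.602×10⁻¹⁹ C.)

I_n = √(2qI·B)
2qI·B = 2 × 1.602×10⁻¹⁹ × 6.63×10⁻⁸ × 1.32×10⁴ = 2.80×10⁻²² A²
I_n = √(2.80×10⁻²²) = 1.67×10⁻¹¹ A = 16.7 pA

16.7 pA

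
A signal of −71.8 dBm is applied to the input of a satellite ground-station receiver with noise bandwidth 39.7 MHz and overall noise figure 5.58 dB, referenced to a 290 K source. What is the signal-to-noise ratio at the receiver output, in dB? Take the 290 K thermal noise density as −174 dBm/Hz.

Noise floor: N = −174 + 10 log₁₀(B) + NF
10 log₁₀(3.97×10⁷) = 75.99 dB
N = −174 + 75.99 + 5.58 = −92.43 dBm
SNR = P_sig − N = −71.8 − (−92.43) = 20.63 dB → 20.6 dB

20.6 dB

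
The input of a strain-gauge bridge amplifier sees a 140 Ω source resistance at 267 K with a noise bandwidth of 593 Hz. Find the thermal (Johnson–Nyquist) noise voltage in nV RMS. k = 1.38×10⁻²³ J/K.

35.0 nV

V_n = √(4kTRB)
4kTRB = 4 × 1.38×10⁻²³ × 267 × 1.40×10² × 5.93×10² = 1.22×10⁻¹⁵ V²
V_n = √(1.22×10⁻¹⁵) = 3.50×10⁻⁸ V = 35.0 nV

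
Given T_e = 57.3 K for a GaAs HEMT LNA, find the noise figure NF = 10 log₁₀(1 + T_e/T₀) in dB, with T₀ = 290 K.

0.783 dB

F = 1 + T_e/T₀ = 1 + 57.3/290 = 1.19759
NF = 10 log₁₀(1.19759) = 0.783 dB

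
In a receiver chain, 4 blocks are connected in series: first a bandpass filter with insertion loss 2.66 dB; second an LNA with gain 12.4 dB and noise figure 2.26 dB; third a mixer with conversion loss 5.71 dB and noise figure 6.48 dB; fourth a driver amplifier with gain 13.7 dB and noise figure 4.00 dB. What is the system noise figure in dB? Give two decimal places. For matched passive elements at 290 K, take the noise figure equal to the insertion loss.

6.09 dB

Convert to linear (a loss of L dB is a gain of −L dB): F_i = 10^(NF_i/10), G_i = 10^(G_i,dB/10)
  Stage 1: F_1 = 10^(2.66/10) = 1.845, G_1 = 10^(−2.66/10) = 0.5420
  Stage 2: F_2 = 10^(2.26/10) = 1.683, G_2 = 10^(12.4/10) = 17.38
  Stage 3: F_3 = 10^(6.48/10) = 4.446, G_3 = 10^(−5.71/10) = 0.2685
  Stage 4: F_4 = 10^(4.00/10) = 2.512, G_4 = 10^(13.7/10) = 23.44
Friis cascade:
  F = 1.845 + (1.683 − 1)/0.5420 + (4.446 − 1)/9.419 + (2.512 − 1)/2.529 = 4.068
NF = 10 log₁₀(4.068) = 6.09 dB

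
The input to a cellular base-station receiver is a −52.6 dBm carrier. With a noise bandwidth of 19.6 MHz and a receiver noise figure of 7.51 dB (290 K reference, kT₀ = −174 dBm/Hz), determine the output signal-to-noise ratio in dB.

41.0 dB

Noise floor: N = −174 + 10 log₁₀(B) + NF
10 log₁₀(1.96×10⁷) = 72.92 dB
N = −174 + 72.92 + 7.51 = −93.57 dBm
SNR = P_sig − N = −52.6 − (−93.57) = 40.97 dB → 41.0 dB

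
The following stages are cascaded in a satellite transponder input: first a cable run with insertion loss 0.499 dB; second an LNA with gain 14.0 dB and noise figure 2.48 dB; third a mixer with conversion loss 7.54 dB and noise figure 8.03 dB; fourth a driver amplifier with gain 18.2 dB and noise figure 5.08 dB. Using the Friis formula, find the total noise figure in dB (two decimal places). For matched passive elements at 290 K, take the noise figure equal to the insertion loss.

4.45 dB

Convert to linear (a loss of L dB is a gain of −L dB): F_i = 10^(NF_i/10), G_i = 10^(G_i,dB/10)
  Stage 1: F_1 = 10^(0.499/10) = 1.122, G_1 = 10^(−0.499/10) = 0.8915
  Stage 2: F_2 = 10^(2.48/10) = 1.770, G_2 = 10^(14.0/10) = 25.12
  Stage 3: F_3 = 10^(8.03/10) = 6.353, G_3 = 10^(−7.54/10) = 0.1762
  Stage 4: F_4 = 10^(5.08/10) = 3.221, G_4 = 10^(18.2/10) = 66.07
Friis cascade:
  F = 1.122 + (1.770 − 1)/0.8915 + (6.353 − 1)/22.39 + (3.221 − 1)/3.945 = 2.788
NF = 10 log₁₀(2.788) = 4.45 dB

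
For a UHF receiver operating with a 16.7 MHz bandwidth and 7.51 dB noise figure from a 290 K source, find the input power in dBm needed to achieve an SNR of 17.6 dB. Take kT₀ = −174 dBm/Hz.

−76.7 dBm

Sensitivity = −174 + 10 log₁₀(B) + NF + SNR_min
= −174 + 72.23 + 7.51 + 17.6
= −76.66 dBm → −76.7 dBm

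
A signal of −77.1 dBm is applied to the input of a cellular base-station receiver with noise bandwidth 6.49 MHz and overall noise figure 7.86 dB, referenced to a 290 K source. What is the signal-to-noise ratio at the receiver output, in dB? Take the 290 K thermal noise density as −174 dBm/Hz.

20.9 dB

Noise floor: N = −174 + 10 log₁₀(B) + NF
10 log₁₀(6.49×10⁶) = 68.12 dB
N = −174 + 68.12 + 7.86 = −98.02 dBm
SNR = P_sig − N = −77.1 − (−98.02) = 20.92 dB → 20.9 dB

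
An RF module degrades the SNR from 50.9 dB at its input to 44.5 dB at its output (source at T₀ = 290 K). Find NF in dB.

6.4 dB

NF (dB) = SNR_in(dB) − SNR_out(dB) when the source is at T₀
NF = 50.9 − 44.5 = 6.4 dB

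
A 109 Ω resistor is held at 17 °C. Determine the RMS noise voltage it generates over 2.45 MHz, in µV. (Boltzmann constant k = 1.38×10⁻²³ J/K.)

T = 17 °C + 273.15 = 290.15 K
V_n = √(4kTRB)
4kTRB = 4 × 1.38×10⁻²³ × 290.15 × 1.09×10² × 2.45×10⁶ = 4.28×10⁻¹² V²
V_n = √(4.28×10⁻¹²) = 2.07×10⁻⁶ V = 2.07 µV

2.07 µV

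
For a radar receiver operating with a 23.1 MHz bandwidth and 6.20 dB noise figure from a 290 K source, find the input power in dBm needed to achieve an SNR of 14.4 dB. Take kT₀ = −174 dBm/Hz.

−79.8 dBm

Sensitivity = −174 + 10 log₁₀(B) + NF + SNR_min
= −174 + 73.64 + 6.20 + 14.4
= −79.76 dBm → −79.8 dBm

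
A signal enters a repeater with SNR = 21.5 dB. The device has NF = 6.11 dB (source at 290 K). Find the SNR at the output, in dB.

By definition F = SNR_in/SNR_out, so in dB: SNR_out = SNR_in − NF
SNR_out = 21.5 − 6.11 = 15.39 dB

15.39 dB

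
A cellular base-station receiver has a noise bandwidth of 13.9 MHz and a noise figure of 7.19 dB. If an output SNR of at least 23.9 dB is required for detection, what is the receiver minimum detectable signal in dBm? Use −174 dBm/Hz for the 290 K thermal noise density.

Sensitivity = −174 + 10 log₁₀(B) + NF + SNR_min
= −174 + 71.43 + 7.19 + 23.9
= −71.48 dBm → −71.5 dBm

−71.5 dBm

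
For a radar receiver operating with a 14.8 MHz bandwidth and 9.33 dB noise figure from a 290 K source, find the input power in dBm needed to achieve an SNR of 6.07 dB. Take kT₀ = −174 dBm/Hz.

Sensitivity = −174 + 10 log₁₀(B) + NF + SNR_min
= −174 + 71.7 + 9.33 + 6.07
= −86.90 dBm → −86.9 dBm

−86.9 dBm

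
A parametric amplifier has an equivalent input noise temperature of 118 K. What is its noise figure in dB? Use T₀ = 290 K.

F = 1 + T_e/T₀ = 1 + 118/290 = 1.4069
NF = 10 log₁₀(1.4069) = 1.48 dB

1.48 dB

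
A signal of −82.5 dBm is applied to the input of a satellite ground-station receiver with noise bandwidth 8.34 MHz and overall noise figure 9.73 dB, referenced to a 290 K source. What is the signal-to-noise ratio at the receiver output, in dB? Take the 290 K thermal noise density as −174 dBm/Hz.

Noise floor: N = −174 + 10 log₁₀(B) + NF
10 log₁₀(8.34×10⁶) = 69.21 dB
N = −174 + 69.21 + 9.73 = −95.06 dBm
SNR = P_sig − N = −82.5 − (−95.06) = 12.56 dB → 12.6 dB

12.6 dB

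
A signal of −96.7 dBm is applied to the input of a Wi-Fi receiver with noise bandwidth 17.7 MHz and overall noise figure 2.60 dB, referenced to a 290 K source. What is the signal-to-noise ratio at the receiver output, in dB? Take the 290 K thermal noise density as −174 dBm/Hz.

Noise floor: N = −174 + 10 log₁₀(B) + NF
10 log₁₀(1.77×10⁷) = 72.48 dB
N = −174 + 72.48 + 2.60 = −98.92 dBm
SNR = P_sig − N = −96.7 − (−98.92) = 2.22 dB → 2.2 dB

2.2 dB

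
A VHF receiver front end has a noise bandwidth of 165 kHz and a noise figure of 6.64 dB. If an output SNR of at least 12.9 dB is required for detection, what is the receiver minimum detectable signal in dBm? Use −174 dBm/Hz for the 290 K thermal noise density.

Sensitivity = −174 + 10 log₁₀(B) + NF + SNR_min
= −174 + 52.17 + 6.64 + 12.9
= −102.29 dBm → −102.3 dBm

−102.3 dBm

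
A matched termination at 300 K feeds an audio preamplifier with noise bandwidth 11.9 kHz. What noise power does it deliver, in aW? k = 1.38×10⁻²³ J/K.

P_n = kTB = 1.38×10⁻²³ × 300 × 1.19×10⁴ = 4.93×10⁻¹⁷ W = 49.3 aW

49.3 aW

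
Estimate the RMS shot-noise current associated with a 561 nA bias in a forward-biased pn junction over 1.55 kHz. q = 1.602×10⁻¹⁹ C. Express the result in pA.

I_n = √(2qI·B)
2qI·B = 2 × 1.602×10⁻¹⁹ × 5.61×10⁻⁷ × 1.55×10³ = 2.79×10⁻²² A²
I_n = √(2.79×10⁻²²) = 1.67×10⁻¹¹ A = 16.7 pA

16.7 pA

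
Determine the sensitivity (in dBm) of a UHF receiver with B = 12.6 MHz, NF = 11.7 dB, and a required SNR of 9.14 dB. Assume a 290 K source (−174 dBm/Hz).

Sensitivity = −174 + 10 log₁₀(B) + NF + SNR_min
= −174 + 71 + 11.7 + 9.14
= −82.16 dBm → −82.2 dBm

−82.2 dBm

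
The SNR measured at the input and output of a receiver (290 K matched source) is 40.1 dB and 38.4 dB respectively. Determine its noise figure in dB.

1.7 dB

NF (dB) = SNR_in(dB) − SNR_out(dB) when the source is at T₀
NF = 40.1 − 38.4 = 1.7 dB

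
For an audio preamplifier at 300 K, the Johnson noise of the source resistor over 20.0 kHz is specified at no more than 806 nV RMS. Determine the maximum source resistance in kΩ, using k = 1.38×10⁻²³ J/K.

Johnson–Nyquist: V_n = √(4kTRB) ⇒ R = V_n² / (4kTB)
4kTB = 4 × 1.38×10⁻²³ × 300 × 2.00×10⁴ = 3.31×10⁻¹⁶
R = (8.06×10⁻⁷)² / 3.31×10⁻¹⁶ = 1.96×10³ Ω = 1.96 kΩ

1.96 kΩ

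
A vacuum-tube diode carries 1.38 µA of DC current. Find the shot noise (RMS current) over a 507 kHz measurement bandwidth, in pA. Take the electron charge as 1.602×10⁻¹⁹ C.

473 pA

I_n = √(2qI·B)
2qI·B = 2 × 1.602×10⁻¹⁹ × 1.38×10⁻⁶ × 5.07×10⁵ = 2.24×10⁻¹⁹ A²
I_n = √(2.24×10⁻¹⁹) = 4.73×10⁻¹⁰ A = 473 pA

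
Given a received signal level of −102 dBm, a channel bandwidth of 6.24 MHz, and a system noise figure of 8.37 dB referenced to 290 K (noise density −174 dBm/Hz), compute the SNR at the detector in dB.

−4.3 dB

Noise floor: N = −174 + 10 log₁₀(B) + NF
10 log₁₀(6.24×10⁶) = 67.95 dB
N = −174 + 67.95 + 8.37 = −97.68 dBm
SNR = P_sig − N = −102 − (−97.68) = −4.32 dB → −4.3 dB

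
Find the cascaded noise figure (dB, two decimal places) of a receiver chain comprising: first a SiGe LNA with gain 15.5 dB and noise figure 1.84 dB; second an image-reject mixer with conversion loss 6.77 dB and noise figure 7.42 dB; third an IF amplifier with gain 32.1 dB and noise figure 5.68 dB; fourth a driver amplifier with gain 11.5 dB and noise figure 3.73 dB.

3.05 dB

Convert to linear (a loss of L dB is a gain of −L dB): F_i = 10^(NF_i/10), G_i = 10^(G_i,dB/10)
  Stage 1: F_1 = 10^(1.84/10) = 1.528, G_1 = 10^(15.5/10) = 35.48
  Stage 2: F_2 = 10^(7.42/10) = 5.521, G_2 = 10^(−6.77/10) = 0.2104
  Stage 3: F_3 = 10^(5.68/10) = 3.698, G_3 = 10^(32.1/10) = 1622
  Stage 4: F_4 = 10^(3.73/10) = 2.360, G_4 = 10^(11.5/10) = 14.13
Friis cascade:
  F = 1.528 + (5.521 − 1)/35.48 + (3.698 − 1)/7.464 + (2.360 − 1)/1.211×10⁴ = 2.017
NF = 10 log₁₀(2.017) = 3.05 dB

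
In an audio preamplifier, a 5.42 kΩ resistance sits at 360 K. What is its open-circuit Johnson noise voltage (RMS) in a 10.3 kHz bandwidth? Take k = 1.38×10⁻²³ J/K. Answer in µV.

V_n = √(4kTRB)
4kTRB = 4 × 1.38×10⁻²³ × 360 × 5.42×10³ × 1.03×10⁴ = 1.11×10⁻¹² V²
V_n = √(1.11×10⁻¹²) = 1.05×10⁻⁶ V = 1.05 µV

1.05 µV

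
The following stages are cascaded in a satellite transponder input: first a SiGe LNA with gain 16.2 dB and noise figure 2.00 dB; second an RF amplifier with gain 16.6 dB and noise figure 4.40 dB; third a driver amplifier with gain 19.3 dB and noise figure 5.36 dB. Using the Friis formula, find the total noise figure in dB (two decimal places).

Convert to linear (a loss of L dB is a gain of −L dB): F_i = 10^(NF_i/10), G_i = 10^(G_i,dB/10)
  Stage 1: F_1 = 10^(2.00/10) = 1.585, G_1 = 10^(16.2/10) = 41.69
  Stage 2: F_2 = 10^(4.40/10) = 2.754, G_2 = 10^(16.6/10) = 45.71
  Stage 3: F_3 = 10^(5.36/10) = 3.436, G_3 = 10^(19.3/10) = 85.11
Friis cascade:
  F = 1.585 + (2.754 − 1)/41.69 + (3.436 − 1)/1905 = 1.628
NF = 10 log₁₀(1.628) = 2.12 dB

2.12 dB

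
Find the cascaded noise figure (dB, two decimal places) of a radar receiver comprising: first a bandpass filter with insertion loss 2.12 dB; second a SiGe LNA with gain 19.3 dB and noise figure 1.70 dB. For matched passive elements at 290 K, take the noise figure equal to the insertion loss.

3.82 dB

Convert to linear (a loss of L dB is a gain of −L dB): F_i = 10^(NF_i/10), G_i = 10^(G_i,dB/10)
  Stage 1: F_1 = 10^(2.12/10) = 1.629, G_1 = 10^(−2.12/10) = 0.6138
  Stage 2: F_2 = 10^(1.70/10) = 1.479, G_2 = 10^(19.3/10) = 85.11
Friis cascade:
  F = 1.629 + (1.479 − 1)/0.6138 = 2.410
NF = 10 log₁₀(2.410) = 3.82 dB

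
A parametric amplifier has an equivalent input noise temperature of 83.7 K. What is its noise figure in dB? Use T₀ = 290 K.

F = 1 + T_e/T₀ = 1 + 83.7/290 = 1.28862
NF = 10 log₁₀(1.28862) = 1.10 dB

1.10 dB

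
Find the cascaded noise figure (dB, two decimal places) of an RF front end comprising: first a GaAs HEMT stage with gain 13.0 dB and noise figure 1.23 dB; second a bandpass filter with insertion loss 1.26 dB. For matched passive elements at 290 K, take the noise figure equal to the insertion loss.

1.28 dB

Convert to linear (a loss of L dB is a gain of −L dB): F_i = 10^(NF_i/10), G_i = 10^(G_i,dB/10)
  Stage 1: F_1 = 10^(1.23/10) = 1.327, G_1 = 10^(13.0/10) = 19.95
  Stage 2: F_2 = 10^(1.26/10) = 1.337, G_2 = 10^(−1.26/10) = 0.7482
Friis cascade:
  F = 1.327 + (1.337 − 1)/19.95 = 1.344
NF = 10 log₁₀(1.344) = 1.28 dB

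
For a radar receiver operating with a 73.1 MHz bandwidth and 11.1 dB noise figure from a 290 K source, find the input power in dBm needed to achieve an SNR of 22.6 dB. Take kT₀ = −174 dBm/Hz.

Sensitivity = −174 + 10 log₁₀(B) + NF + SNR_min
= −174 + 78.64 + 11.1 + 22.6
= −61.66 dBm → −61.7 dBm

−61.7 dBm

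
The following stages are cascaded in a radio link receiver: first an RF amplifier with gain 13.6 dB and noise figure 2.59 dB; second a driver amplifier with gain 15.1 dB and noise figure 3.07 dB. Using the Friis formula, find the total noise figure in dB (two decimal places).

2.70 dB

Convert to linear (a loss of L dB is a gain of −L dB): F_i = 10^(NF_i/10), G_i = 10^(G_i,dB/10)
  Stage 1: F_1 = 10^(2.59/10) = 1.816, G_1 = 10^(13.6/10) = 22.91
  Stage 2: F_2 = 10^(3.07/10) = 2.028, G_2 = 10^(15.1/10) = 32.36
Friis cascade:
  F = 1.816 + (2.028 − 1)/22.91 = 1.860
NF = 10 log₁₀(1.860) = 2.70 dB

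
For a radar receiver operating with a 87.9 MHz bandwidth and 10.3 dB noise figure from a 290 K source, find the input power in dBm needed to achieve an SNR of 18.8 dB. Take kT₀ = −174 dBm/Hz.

Sensitivity = −174 + 10 log₁₀(B) + NF + SNR_min
= −174 + 79.44 + 10.3 + 18.8
= −65.46 dBm → −65.5 dBm

−65.5 dBm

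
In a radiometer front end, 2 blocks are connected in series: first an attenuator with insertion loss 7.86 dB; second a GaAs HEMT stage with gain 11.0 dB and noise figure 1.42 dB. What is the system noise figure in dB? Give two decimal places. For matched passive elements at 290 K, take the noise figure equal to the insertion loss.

9.28 dB

Convert to linear (a loss of L dB is a gain of −L dB): F_i = 10^(NF_i/10), G_i = 10^(G_i,dB/10)
  Stage 1: F_1 = 10^(7.86/10) = 6.109, G_1 = 10^(−7.86/10) = 0.1637
  Stage 2: F_2 = 10^(1.42/10) = 1.387, G_2 = 10^(11.0/10) = 12.59
Friis cascade:
  F = 6.109 + (1.387 − 1)/0.1637 = 8.472
NF = 10 log₁₀(8.472) = 9.28 dB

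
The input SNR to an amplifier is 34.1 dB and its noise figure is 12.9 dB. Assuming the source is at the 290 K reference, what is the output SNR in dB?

21.2 dB

By definition F = SNR_in/SNR_out, so in dB: SNR_out = SNR_in − NF
SNR_out = 34.1 − 12.9 = 21.2 dB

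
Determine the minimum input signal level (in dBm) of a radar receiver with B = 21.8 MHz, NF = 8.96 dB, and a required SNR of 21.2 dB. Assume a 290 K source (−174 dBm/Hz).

Sensitivity = −174 + 10 log₁₀(B) + NF + SNR_min
= −174 + 73.38 + 8.96 + 21.2
= −70.46 dBm → −70.5 dBm

−70.5 dBm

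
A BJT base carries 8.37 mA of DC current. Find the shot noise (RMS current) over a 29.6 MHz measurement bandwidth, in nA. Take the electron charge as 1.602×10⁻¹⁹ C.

282 nA

I_n = √(2qI·B)
2qI·B = 2 × 1.602×10⁻¹⁹ × 8.37×10⁻³ × 2.96×10⁷ = 7.94×10⁻¹⁴ A²
I_n = √(7.94×10⁻¹⁴) = 2.82×10⁻⁷ A = 282 nA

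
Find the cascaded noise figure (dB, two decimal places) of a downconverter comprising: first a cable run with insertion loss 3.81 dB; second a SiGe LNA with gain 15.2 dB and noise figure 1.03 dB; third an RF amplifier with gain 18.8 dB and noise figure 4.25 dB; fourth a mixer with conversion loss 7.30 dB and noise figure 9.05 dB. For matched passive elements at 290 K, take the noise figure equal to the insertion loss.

Convert to linear (a loss of L dB is a gain of −L dB): F_i = 10^(NF_i/10), G_i = 10^(G_i,dB/10)
  Stage 1: F_1 = 10^(3.81/10) = 2.404, G_1 = 10^(−3.81/10) = 0.4159
  Stage 2: F_2 = 10^(1.03/10) = 1.268, G_2 = 10^(15.2/10) = 33.11
  Stage 3: F_3 = 10^(4.25/10) = 2.661, G_3 = 10^(18.8/10) = 75.86
  Stage 4: F_4 = 10^(9.05/10) = 8.035, G_4 = 10^(−7.30/10) = 0.1862
Friis cascade:
  F = 2.404 + (1.268 − 1)/0.4159 + (2.661 − 1)/13.77 + (8.035 − 1)/1045 = 3.175
NF = 10 log₁₀(3.175) = 5.02 dB

5.02 dB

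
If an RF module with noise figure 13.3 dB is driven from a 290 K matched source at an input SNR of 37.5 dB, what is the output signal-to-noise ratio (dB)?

By definition F = SNR_in/SNR_out, so in dB: SNR_out = SNR_in − NF
SNR_out = 37.5 − 13.3 = 24.2 dB

24.2 dB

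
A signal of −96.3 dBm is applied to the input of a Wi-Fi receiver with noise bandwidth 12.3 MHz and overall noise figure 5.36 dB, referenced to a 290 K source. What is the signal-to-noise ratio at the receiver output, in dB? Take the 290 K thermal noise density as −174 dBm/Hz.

1.4 dB

Noise floor: N = −174 + 10 log₁₀(B) + NF
10 log₁₀(1.23×10⁷) = 70.9 dB
N = −174 + 70.9 + 5.36 = −97.74 dBm
SNR = P_sig − N = −96.3 − (−97.74) = 1.44 dB → 1.4 dB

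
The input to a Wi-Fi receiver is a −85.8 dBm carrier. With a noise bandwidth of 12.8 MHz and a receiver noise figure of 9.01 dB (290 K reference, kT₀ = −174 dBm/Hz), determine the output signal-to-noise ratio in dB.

8.1 dB

Noise floor: N = −174 + 10 log₁₀(B) + NF
10 log₁₀(1.28×10⁷) = 71.07 dB
N = −174 + 71.07 + 9.01 = −93.92 dBm
SNR = P_sig − N = −85.8 − (−93.92) = 8.12 dB → 8.1 dB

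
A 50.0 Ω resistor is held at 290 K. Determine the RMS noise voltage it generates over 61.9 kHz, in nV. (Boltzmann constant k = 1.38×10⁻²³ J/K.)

223 nV

V_n = √(4kTRB)
4kTRB = 4 × 1.38×10⁻²³ × 290 × 5.00×10¹ × 6.19×10⁴ = 4.95×10⁻¹⁴ V²
V_n = √(4.95×10⁻¹⁴) = 2.23×10⁻⁷ V = 223 nV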